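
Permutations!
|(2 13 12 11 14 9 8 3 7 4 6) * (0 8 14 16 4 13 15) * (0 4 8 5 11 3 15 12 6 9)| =|(0 5 11 16 8 15 4 9 14)(2 12 3 7 13 6)| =18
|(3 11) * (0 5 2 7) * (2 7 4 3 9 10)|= 6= |(0 5 7)(2 4 3 11 9 10)|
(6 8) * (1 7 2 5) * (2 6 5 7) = (1 2 7 6 8 5) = [0, 2, 7, 3, 4, 1, 8, 6, 5]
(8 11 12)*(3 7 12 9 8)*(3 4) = (3 7 12 4)(8 11 9) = [0, 1, 2, 7, 3, 5, 6, 12, 11, 8, 10, 9, 4]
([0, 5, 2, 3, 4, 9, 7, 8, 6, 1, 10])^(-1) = [0, 9, 2, 3, 4, 1, 8, 6, 7, 5, 10]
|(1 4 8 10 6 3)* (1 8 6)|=6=|(1 4 6 3 8 10)|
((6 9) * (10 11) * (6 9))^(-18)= (11)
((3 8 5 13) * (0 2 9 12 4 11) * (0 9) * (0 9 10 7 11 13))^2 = (0 9 4 3 5 2 12 13 8)(7 10 11)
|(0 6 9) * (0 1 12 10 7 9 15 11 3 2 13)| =35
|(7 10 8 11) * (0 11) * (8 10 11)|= 2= |(0 8)(7 11)|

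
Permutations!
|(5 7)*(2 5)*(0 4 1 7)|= |(0 4 1 7 2 5)|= 6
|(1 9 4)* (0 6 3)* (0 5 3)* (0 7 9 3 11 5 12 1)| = 30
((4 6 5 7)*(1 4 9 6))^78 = (5 9)(6 7)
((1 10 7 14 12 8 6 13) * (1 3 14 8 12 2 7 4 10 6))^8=((1 6 13 3 14 2 7 8)(4 10))^8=(14)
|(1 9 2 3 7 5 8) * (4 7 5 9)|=8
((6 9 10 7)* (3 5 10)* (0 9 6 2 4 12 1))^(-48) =((0 9 3 5 10 7 2 4 12 1))^(-48) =(0 3 10 2 12)(1 9 5 7 4)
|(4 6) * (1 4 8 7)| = 5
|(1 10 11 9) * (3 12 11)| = 6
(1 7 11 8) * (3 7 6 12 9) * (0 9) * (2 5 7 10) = [9, 6, 5, 10, 4, 7, 12, 11, 1, 3, 2, 8, 0] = (0 9 3 10 2 5 7 11 8 1 6 12)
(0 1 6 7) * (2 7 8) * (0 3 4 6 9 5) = [1, 9, 7, 4, 6, 0, 8, 3, 2, 5] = (0 1 9 5)(2 7 3 4 6 8)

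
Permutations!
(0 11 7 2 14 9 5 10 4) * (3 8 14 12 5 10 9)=[11, 1, 12, 8, 0, 9, 6, 2, 14, 10, 4, 7, 5, 13, 3]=(0 11 7 2 12 5 9 10 4)(3 8 14)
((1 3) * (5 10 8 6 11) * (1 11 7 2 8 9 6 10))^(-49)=((1 3 11 5)(2 8 10 9 6 7))^(-49)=(1 5 11 3)(2 7 6 9 10 8)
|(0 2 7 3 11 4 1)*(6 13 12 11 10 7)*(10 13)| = 11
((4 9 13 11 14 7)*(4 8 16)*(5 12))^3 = ((4 9 13 11 14 7 8 16)(5 12))^3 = (4 11 8 9 14 16 13 7)(5 12)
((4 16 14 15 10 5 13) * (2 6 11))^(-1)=(2 11 6)(4 13 5 10 15 14 16)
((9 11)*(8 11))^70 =(8 11 9)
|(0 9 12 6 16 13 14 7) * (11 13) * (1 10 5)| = |(0 9 12 6 16 11 13 14 7)(1 10 5)| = 9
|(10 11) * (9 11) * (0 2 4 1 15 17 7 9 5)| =11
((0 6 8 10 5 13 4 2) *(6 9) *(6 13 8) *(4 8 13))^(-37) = (0 2 4 9)(5 10 8 13)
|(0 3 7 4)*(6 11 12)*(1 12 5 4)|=|(0 3 7 1 12 6 11 5 4)|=9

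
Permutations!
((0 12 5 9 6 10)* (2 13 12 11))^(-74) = (0 6 5 13 11 10 9 12 2)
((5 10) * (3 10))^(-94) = (3 5 10)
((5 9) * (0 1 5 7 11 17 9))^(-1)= ((0 1 5)(7 11 17 9))^(-1)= (0 5 1)(7 9 17 11)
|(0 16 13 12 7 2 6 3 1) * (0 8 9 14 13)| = |(0 16)(1 8 9 14 13 12 7 2 6 3)| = 10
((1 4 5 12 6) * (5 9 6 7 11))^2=((1 4 9 6)(5 12 7 11))^2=(1 9)(4 6)(5 7)(11 12)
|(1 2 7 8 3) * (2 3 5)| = |(1 3)(2 7 8 5)| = 4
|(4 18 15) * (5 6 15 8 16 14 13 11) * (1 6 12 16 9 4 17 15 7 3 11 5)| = |(1 6 7 3 11)(4 18 8 9)(5 12 16 14 13)(15 17)| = 20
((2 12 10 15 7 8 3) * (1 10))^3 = (1 7 2 10 8 12 15 3)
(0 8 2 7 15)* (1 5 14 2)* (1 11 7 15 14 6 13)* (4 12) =(0 8 11 7 14 2 15)(1 5 6 13)(4 12) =[8, 5, 15, 3, 12, 6, 13, 14, 11, 9, 10, 7, 4, 1, 2, 0]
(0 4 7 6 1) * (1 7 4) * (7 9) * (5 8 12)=(0 1)(5 8 12)(6 9 7)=[1, 0, 2, 3, 4, 8, 9, 6, 12, 7, 10, 11, 5]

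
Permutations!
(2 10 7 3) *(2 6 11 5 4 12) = (2 10 7 3 6 11 5 4 12) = [0, 1, 10, 6, 12, 4, 11, 3, 8, 9, 7, 5, 2]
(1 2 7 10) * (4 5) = (1 2 7 10)(4 5) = [0, 2, 7, 3, 5, 4, 6, 10, 8, 9, 1]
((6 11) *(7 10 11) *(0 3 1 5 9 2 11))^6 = (0 11 1 7 9)(2 3 6 5 10)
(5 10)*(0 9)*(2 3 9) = (0 2 3 9)(5 10) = [2, 1, 3, 9, 4, 10, 6, 7, 8, 0, 5]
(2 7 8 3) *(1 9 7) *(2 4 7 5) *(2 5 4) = [0, 9, 1, 2, 7, 5, 6, 8, 3, 4] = (1 9 4 7 8 3 2)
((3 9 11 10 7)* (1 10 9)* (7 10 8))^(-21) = (1 3 7 8)(9 11)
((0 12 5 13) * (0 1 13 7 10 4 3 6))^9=(0 12 5 7 10 4 3 6)(1 13)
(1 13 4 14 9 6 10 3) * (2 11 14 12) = (1 13 4 12 2 11 14 9 6 10 3) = [0, 13, 11, 1, 12, 5, 10, 7, 8, 6, 3, 14, 2, 4, 9]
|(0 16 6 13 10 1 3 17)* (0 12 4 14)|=11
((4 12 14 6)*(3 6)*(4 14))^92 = (3 14 6)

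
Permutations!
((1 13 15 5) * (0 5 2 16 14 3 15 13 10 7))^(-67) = ((0 5 1 10 7)(2 16 14 3 15))^(-67) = (0 10 5 7 1)(2 3 16 15 14)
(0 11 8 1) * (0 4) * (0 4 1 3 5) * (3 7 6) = (0 11 8 7 6 3 5) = [11, 1, 2, 5, 4, 0, 3, 6, 7, 9, 10, 8]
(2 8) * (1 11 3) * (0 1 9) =[1, 11, 8, 9, 4, 5, 6, 7, 2, 0, 10, 3] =(0 1 11 3 9)(2 8)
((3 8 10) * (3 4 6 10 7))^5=(3 7 8)(4 10 6)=((3 8 7)(4 6 10))^5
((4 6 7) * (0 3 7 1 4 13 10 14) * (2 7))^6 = ((0 3 2 7 13 10 14)(1 4 6))^6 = (0 14 10 13 7 2 3)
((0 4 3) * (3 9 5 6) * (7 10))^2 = ((0 4 9 5 6 3)(7 10))^2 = (10)(0 9 6)(3 4 5)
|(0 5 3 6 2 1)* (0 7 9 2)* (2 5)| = 8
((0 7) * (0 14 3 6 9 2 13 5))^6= ((0 7 14 3 6 9 2 13 5))^6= (0 2 3)(5 9 14)(6 7 13)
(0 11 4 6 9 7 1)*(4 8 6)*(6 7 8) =(0 11 6 9 8 7 1) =[11, 0, 2, 3, 4, 5, 9, 1, 7, 8, 10, 6]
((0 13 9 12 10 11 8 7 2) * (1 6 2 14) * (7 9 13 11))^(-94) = (0 10 2 12 6 9 1 8 14 11 7) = ((0 11 8 9 12 10 7 14 1 6 2))^(-94)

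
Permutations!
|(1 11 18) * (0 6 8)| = 3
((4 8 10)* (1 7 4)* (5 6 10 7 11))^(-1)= ((1 11 5 6 10)(4 8 7))^(-1)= (1 10 6 5 11)(4 7 8)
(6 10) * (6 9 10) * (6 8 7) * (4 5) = (4 5)(6 8 7)(9 10) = [0, 1, 2, 3, 5, 4, 8, 6, 7, 10, 9]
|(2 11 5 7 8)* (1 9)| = 10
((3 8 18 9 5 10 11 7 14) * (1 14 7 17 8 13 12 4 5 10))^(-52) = (1 12 14 4 3 5 13)(8 9 11)(10 17 18)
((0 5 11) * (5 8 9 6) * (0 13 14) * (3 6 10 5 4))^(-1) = ((0 8 9 10 5 11 13 14)(3 6 4))^(-1) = (0 14 13 11 5 10 9 8)(3 4 6)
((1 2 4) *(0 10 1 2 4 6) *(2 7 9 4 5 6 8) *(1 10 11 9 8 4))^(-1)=(0 6 5 1 9 11)(2 8 7 4)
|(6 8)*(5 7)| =2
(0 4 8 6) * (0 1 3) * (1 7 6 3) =(0 4 8 3)(6 7) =[4, 1, 2, 0, 8, 5, 7, 6, 3]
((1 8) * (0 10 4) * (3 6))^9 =((0 10 4)(1 8)(3 6))^9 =(10)(1 8)(3 6)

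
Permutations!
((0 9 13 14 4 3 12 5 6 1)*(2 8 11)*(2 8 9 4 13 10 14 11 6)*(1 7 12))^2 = ((0 4 3 1)(2 9 10 14 13 11 8 6 7 12 5))^2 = (0 3)(1 4)(2 10 13 8 7 5 9 14 11 6 12)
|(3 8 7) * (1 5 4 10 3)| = 7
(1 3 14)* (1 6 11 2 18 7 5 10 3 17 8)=(1 17 8)(2 18 7 5 10 3 14 6 11)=[0, 17, 18, 14, 4, 10, 11, 5, 1, 9, 3, 2, 12, 13, 6, 15, 16, 8, 7]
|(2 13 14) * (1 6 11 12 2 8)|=|(1 6 11 12 2 13 14 8)|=8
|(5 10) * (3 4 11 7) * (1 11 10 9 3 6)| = |(1 11 7 6)(3 4 10 5 9)| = 20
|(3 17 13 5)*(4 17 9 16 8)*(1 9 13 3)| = 9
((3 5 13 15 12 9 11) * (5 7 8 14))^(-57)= (3 14 15 11 8 13 9 7 5 12)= ((3 7 8 14 5 13 15 12 9 11))^(-57)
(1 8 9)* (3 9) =(1 8 3 9) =[0, 8, 2, 9, 4, 5, 6, 7, 3, 1]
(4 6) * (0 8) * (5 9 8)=(0 5 9 8)(4 6)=[5, 1, 2, 3, 6, 9, 4, 7, 0, 8]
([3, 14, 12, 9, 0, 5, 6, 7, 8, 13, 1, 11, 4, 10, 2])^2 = (0 9 10 14 12)(1 2 4 3 13)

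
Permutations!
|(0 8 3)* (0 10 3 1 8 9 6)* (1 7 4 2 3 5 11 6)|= |(0 9 1 8 7 4 2 3 10 5 11 6)|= 12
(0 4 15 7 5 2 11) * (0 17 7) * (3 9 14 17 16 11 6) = (0 4 15)(2 6 3 9 14 17 7 5)(11 16) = [4, 1, 6, 9, 15, 2, 3, 5, 8, 14, 10, 16, 12, 13, 17, 0, 11, 7]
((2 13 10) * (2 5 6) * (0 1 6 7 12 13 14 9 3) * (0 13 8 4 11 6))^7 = ((0 1)(2 14 9 3 13 10 5 7 12 8 4 11 6))^7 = (0 1)(2 7 14 12 9 8 3 4 13 11 10 6 5)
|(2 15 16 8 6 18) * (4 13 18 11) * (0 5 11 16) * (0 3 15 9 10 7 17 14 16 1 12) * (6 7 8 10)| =66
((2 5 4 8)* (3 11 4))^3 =(2 11)(3 8)(4 5)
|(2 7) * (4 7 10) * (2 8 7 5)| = 4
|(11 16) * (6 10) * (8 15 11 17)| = 10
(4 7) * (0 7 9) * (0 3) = [7, 1, 2, 0, 9, 5, 6, 4, 8, 3] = (0 7 4 9 3)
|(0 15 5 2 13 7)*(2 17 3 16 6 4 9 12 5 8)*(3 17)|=42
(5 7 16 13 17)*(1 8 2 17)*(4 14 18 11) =(1 8 2 17 5 7 16 13)(4 14 18 11) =[0, 8, 17, 3, 14, 7, 6, 16, 2, 9, 10, 4, 12, 1, 18, 15, 13, 5, 11]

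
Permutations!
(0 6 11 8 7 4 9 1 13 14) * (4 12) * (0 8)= (0 6 11)(1 13 14 8 7 12 4 9)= [6, 13, 2, 3, 9, 5, 11, 12, 7, 1, 10, 0, 4, 14, 8]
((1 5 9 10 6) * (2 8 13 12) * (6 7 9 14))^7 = (1 6 14 5)(2 12 13 8)(7 9 10)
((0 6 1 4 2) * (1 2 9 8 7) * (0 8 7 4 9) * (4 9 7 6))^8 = ((0 4)(1 7)(2 8 9 6))^8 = (9)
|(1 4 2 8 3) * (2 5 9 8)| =|(1 4 5 9 8 3)| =6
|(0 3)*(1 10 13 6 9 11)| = 6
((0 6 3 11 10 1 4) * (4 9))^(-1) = ((0 6 3 11 10 1 9 4))^(-1) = (0 4 9 1 10 11 3 6)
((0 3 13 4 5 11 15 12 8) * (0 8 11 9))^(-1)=((0 3 13 4 5 9)(11 15 12))^(-1)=(0 9 5 4 13 3)(11 12 15)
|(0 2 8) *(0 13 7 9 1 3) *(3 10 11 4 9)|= 30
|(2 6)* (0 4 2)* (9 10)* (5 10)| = 12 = |(0 4 2 6)(5 10 9)|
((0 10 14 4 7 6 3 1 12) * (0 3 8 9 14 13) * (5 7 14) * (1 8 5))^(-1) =(0 13 10)(1 9 8 3 12)(4 14)(5 6 7)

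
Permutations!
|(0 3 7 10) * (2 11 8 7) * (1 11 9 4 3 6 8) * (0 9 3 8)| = 10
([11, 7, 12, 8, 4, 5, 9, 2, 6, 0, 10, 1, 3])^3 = (0 7 3 9 1 12 6 11 2 8)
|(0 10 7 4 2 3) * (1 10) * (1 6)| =8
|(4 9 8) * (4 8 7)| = |(4 9 7)| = 3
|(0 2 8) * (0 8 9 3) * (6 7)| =4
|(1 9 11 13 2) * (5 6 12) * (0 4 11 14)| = |(0 4 11 13 2 1 9 14)(5 6 12)| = 24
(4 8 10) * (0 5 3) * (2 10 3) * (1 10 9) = (0 5 2 9 1 10 4 8 3) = [5, 10, 9, 0, 8, 2, 6, 7, 3, 1, 4]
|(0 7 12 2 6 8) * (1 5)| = 6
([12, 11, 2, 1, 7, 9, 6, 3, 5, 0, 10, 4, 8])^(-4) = (0 12 8 5 9)(1 11 4 7 3)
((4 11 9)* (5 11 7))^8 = (4 11 7 9 5)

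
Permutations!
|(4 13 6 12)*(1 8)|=|(1 8)(4 13 6 12)|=4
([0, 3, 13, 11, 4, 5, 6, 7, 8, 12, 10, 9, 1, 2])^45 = (2 13)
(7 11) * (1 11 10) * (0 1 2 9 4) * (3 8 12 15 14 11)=(0 1 3 8 12 15 14 11 7 10 2 9 4)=[1, 3, 9, 8, 0, 5, 6, 10, 12, 4, 2, 7, 15, 13, 11, 14]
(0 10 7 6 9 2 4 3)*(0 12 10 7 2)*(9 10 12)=(12)(0 7 6 10 2 4 3 9)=[7, 1, 4, 9, 3, 5, 10, 6, 8, 0, 2, 11, 12]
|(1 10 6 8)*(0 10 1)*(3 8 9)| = 6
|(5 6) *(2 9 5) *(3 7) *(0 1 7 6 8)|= |(0 1 7 3 6 2 9 5 8)|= 9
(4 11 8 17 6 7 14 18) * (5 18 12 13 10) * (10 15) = (4 11 8 17 6 7 14 12 13 15 10 5 18) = [0, 1, 2, 3, 11, 18, 7, 14, 17, 9, 5, 8, 13, 15, 12, 10, 16, 6, 4]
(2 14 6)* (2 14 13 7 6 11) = (2 13 7 6 14 11) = [0, 1, 13, 3, 4, 5, 14, 6, 8, 9, 10, 2, 12, 7, 11]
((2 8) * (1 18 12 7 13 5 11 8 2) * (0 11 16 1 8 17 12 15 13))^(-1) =(0 7 12 17 11)(1 16 5 13 15 18)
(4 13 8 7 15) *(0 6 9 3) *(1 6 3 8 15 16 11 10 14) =(0 3)(1 6 9 8 7 16 11 10 14)(4 13 15) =[3, 6, 2, 0, 13, 5, 9, 16, 7, 8, 14, 10, 12, 15, 1, 4, 11]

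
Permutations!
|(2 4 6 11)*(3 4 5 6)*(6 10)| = |(2 5 10 6 11)(3 4)| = 10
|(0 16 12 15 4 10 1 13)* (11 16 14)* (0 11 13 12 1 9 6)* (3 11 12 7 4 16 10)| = 14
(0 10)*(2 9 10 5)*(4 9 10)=(0 5 2 10)(4 9)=[5, 1, 10, 3, 9, 2, 6, 7, 8, 4, 0]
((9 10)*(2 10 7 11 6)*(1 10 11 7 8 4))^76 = ((1 10 9 8 4)(2 11 6))^76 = (1 10 9 8 4)(2 11 6)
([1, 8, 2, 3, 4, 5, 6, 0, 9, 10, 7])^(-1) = [7, 0, 2, 3, 4, 5, 6, 10, 1, 8, 9]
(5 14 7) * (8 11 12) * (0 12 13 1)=(0 12 8 11 13 1)(5 14 7)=[12, 0, 2, 3, 4, 14, 6, 5, 11, 9, 10, 13, 8, 1, 7]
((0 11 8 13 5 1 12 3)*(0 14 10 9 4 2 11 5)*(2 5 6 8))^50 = ((0 6 8 13)(1 12 3 14 10 9 4 5)(2 11))^50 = (0 8)(1 3 10 4)(5 12 14 9)(6 13)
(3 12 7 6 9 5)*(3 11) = (3 12 7 6 9 5 11) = [0, 1, 2, 12, 4, 11, 9, 6, 8, 5, 10, 3, 7]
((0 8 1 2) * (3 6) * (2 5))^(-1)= (0 2 5 1 8)(3 6)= ((0 8 1 5 2)(3 6))^(-1)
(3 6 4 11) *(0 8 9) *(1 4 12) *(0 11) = (0 8 9 11 3 6 12 1 4) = [8, 4, 2, 6, 0, 5, 12, 7, 9, 11, 10, 3, 1]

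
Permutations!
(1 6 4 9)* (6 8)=(1 8 6 4 9)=[0, 8, 2, 3, 9, 5, 4, 7, 6, 1]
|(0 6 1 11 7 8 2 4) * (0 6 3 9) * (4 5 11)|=|(0 3 9)(1 4 6)(2 5 11 7 8)|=15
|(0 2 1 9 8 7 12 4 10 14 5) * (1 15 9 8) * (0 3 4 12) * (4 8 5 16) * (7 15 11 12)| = |(0 2 11 12 7)(1 5 3 8 15 9)(4 10 14 16)| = 60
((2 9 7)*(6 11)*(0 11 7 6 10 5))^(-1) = ((0 11 10 5)(2 9 6 7))^(-1) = (0 5 10 11)(2 7 6 9)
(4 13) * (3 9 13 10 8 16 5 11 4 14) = (3 9 13 14)(4 10 8 16 5 11) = [0, 1, 2, 9, 10, 11, 6, 7, 16, 13, 8, 4, 12, 14, 3, 15, 5]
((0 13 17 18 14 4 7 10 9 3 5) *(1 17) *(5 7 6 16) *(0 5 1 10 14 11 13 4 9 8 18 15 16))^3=((0 4 6)(1 17 15 16)(3 7 14 9)(8 18 11 13 10))^3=(1 16 15 17)(3 9 14 7)(8 13 18 10 11)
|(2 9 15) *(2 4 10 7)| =6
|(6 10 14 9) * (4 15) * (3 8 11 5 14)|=|(3 8 11 5 14 9 6 10)(4 15)|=8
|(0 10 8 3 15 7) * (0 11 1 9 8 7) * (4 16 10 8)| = |(0 8 3 15)(1 9 4 16 10 7 11)| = 28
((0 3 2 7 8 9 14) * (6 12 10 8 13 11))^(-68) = ((0 3 2 7 13 11 6 12 10 8 9 14))^(-68) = (0 13 10)(2 6 9)(3 11 8)(7 12 14)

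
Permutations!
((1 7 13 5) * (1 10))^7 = (1 13 10 7 5)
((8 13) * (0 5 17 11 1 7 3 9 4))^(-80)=((0 5 17 11 1 7 3 9 4)(8 13))^(-80)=(0 5 17 11 1 7 3 9 4)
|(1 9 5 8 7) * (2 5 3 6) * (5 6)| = 6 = |(1 9 3 5 8 7)(2 6)|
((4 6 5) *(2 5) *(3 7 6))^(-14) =((2 5 4 3 7 6))^(-14) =(2 7 4)(3 5 6)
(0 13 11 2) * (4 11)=(0 13 4 11 2)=[13, 1, 0, 3, 11, 5, 6, 7, 8, 9, 10, 2, 12, 4]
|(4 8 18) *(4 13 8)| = |(8 18 13)| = 3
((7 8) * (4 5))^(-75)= (4 5)(7 8)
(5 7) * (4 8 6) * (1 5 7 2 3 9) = [0, 5, 3, 9, 8, 2, 4, 7, 6, 1] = (1 5 2 3 9)(4 8 6)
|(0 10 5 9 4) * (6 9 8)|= 7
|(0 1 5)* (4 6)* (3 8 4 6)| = 3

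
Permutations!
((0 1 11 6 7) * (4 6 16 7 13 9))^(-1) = ((0 1 11 16 7)(4 6 13 9))^(-1) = (0 7 16 11 1)(4 9 13 6)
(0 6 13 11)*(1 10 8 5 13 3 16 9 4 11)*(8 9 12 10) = [6, 8, 2, 16, 11, 13, 3, 7, 5, 4, 9, 0, 10, 1, 14, 15, 12] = (0 6 3 16 12 10 9 4 11)(1 8 5 13)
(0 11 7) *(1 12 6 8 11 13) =(0 13 1 12 6 8 11 7) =[13, 12, 2, 3, 4, 5, 8, 0, 11, 9, 10, 7, 6, 1]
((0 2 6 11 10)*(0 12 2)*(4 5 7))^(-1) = (2 12 10 11 6)(4 7 5) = ((2 6 11 10 12)(4 5 7))^(-1)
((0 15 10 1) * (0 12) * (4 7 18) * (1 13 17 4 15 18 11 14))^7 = ((0 18 15 10 13 17 4 7 11 14 1 12))^7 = (0 7 15 14 13 12 4 18 11 10 1 17)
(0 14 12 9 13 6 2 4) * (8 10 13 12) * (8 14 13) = (14)(0 13 6 2 4)(8 10)(9 12) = [13, 1, 4, 3, 0, 5, 2, 7, 10, 12, 8, 11, 9, 6, 14]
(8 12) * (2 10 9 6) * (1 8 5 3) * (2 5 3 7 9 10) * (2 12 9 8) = (1 2 12 3)(5 7 8 9 6) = [0, 2, 12, 1, 4, 7, 5, 8, 9, 6, 10, 11, 3]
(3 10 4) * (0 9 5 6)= (0 9 5 6)(3 10 4)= [9, 1, 2, 10, 3, 6, 0, 7, 8, 5, 4]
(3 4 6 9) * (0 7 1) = (0 7 1)(3 4 6 9) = [7, 0, 2, 4, 6, 5, 9, 1, 8, 3]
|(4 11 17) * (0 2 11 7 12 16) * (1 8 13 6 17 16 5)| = 36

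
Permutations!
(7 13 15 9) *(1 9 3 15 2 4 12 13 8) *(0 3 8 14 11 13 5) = (0 3 15 8 1 9 7 14 11 13 2 4 12 5) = [3, 9, 4, 15, 12, 0, 6, 14, 1, 7, 10, 13, 5, 2, 11, 8]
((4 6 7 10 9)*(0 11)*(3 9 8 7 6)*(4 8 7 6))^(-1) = (0 11)(3 4 6 8 9)(7 10)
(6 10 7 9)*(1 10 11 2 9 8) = (1 10 7 8)(2 9 6 11) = [0, 10, 9, 3, 4, 5, 11, 8, 1, 6, 7, 2]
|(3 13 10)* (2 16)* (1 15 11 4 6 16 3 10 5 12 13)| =|(1 15 11 4 6 16 2 3)(5 12 13)| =24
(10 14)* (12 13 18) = (10 14)(12 13 18) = [0, 1, 2, 3, 4, 5, 6, 7, 8, 9, 14, 11, 13, 18, 10, 15, 16, 17, 12]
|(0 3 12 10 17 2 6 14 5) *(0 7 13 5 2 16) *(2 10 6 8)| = |(0 3 12 6 14 10 17 16)(2 8)(5 7 13)| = 24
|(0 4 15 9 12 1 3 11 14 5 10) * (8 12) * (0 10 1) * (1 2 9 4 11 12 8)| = |(0 11 14 5 2 9 1 3 12)(4 15)| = 18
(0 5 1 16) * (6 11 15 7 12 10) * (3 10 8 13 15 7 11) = (0 5 1 16)(3 10 6)(7 12 8 13 15 11) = [5, 16, 2, 10, 4, 1, 3, 12, 13, 9, 6, 7, 8, 15, 14, 11, 0]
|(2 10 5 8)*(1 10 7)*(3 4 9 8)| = 9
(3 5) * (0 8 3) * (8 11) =(0 11 8 3 5) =[11, 1, 2, 5, 4, 0, 6, 7, 3, 9, 10, 8]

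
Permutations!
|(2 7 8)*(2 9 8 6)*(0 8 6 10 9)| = |(0 8)(2 7 10 9 6)| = 10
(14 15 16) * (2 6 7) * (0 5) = (0 5)(2 6 7)(14 15 16) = [5, 1, 6, 3, 4, 0, 7, 2, 8, 9, 10, 11, 12, 13, 15, 16, 14]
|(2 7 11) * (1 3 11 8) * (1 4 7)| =|(1 3 11 2)(4 7 8)| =12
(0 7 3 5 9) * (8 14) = (0 7 3 5 9)(8 14) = [7, 1, 2, 5, 4, 9, 6, 3, 14, 0, 10, 11, 12, 13, 8]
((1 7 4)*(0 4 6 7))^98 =((0 4 1)(6 7))^98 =(7)(0 1 4)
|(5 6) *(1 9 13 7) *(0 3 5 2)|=|(0 3 5 6 2)(1 9 13 7)|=20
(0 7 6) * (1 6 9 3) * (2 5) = (0 7 9 3 1 6)(2 5) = [7, 6, 5, 1, 4, 2, 0, 9, 8, 3]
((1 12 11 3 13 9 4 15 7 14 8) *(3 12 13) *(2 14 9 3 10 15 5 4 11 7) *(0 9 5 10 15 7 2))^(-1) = (0 15 3 13 1 8 14 2 12 11 9)(4 5 7 10)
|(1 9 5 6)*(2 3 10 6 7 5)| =6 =|(1 9 2 3 10 6)(5 7)|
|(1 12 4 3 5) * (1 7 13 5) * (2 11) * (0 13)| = 4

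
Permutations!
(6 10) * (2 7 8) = [0, 1, 7, 3, 4, 5, 10, 8, 2, 9, 6] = (2 7 8)(6 10)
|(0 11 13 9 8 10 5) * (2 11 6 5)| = |(0 6 5)(2 11 13 9 8 10)| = 6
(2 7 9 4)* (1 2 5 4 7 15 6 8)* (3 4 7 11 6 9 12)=(1 2 15 9 11 6 8)(3 4 5 7 12)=[0, 2, 15, 4, 5, 7, 8, 12, 1, 11, 10, 6, 3, 13, 14, 9]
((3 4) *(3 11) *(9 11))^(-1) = ((3 4 9 11))^(-1) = (3 11 9 4)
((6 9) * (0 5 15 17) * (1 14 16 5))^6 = ((0 1 14 16 5 15 17)(6 9))^6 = (0 17 15 5 16 14 1)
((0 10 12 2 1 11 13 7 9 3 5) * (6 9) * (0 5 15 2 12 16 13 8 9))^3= (0 13)(1 9 2 8 15 11 3)(6 16)(7 10)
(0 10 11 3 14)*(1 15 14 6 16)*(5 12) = (0 10 11 3 6 16 1 15 14)(5 12) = [10, 15, 2, 6, 4, 12, 16, 7, 8, 9, 11, 3, 5, 13, 0, 14, 1]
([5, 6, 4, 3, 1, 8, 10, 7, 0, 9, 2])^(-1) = (0 8 5)(1 4 2 10 6)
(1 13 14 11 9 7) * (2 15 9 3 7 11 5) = [0, 13, 15, 7, 4, 2, 6, 1, 8, 11, 10, 3, 12, 14, 5, 9] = (1 13 14 5 2 15 9 11 3 7)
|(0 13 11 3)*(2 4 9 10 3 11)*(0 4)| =12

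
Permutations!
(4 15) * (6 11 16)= (4 15)(6 11 16)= [0, 1, 2, 3, 15, 5, 11, 7, 8, 9, 10, 16, 12, 13, 14, 4, 6]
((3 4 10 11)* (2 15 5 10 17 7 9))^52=((2 15 5 10 11 3 4 17 7 9))^52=(2 5 11 4 7)(3 17 9 15 10)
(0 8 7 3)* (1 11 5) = (0 8 7 3)(1 11 5) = [8, 11, 2, 0, 4, 1, 6, 3, 7, 9, 10, 5]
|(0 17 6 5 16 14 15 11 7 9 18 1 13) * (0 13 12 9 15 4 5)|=12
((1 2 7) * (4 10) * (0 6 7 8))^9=(0 1)(2 6)(4 10)(7 8)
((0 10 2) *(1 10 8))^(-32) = (0 10 8 2 1)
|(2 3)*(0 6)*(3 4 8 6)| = |(0 3 2 4 8 6)| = 6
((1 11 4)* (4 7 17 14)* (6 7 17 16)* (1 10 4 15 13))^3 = ((1 11 17 14 15 13)(4 10)(6 7 16))^3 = (1 14)(4 10)(11 15)(13 17)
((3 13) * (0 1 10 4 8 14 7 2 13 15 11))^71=((0 1 10 4 8 14 7 2 13 3 15 11))^71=(0 11 15 3 13 2 7 14 8 4 10 1)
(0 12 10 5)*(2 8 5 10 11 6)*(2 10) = [12, 1, 8, 3, 4, 0, 10, 7, 5, 9, 2, 6, 11] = (0 12 11 6 10 2 8 5)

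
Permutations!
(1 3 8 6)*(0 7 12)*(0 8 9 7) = [0, 3, 2, 9, 4, 5, 1, 12, 6, 7, 10, 11, 8] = (1 3 9 7 12 8 6)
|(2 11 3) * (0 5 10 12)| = |(0 5 10 12)(2 11 3)| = 12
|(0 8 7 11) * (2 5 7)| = 6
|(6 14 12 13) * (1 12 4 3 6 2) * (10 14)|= |(1 12 13 2)(3 6 10 14 4)|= 20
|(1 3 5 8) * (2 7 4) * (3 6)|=15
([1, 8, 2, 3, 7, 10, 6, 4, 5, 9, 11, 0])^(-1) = (0 11 10 5 8 1)(4 7)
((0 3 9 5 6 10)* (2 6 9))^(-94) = ((0 3 2 6 10)(5 9))^(-94) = (0 3 2 6 10)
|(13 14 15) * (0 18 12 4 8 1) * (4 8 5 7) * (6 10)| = |(0 18 12 8 1)(4 5 7)(6 10)(13 14 15)| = 30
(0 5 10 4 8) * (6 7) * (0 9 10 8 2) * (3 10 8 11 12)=(0 5 11 12 3 10 4 2)(6 7)(8 9)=[5, 1, 0, 10, 2, 11, 7, 6, 9, 8, 4, 12, 3]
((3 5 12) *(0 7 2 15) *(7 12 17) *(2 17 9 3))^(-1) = ((0 12 2 15)(3 5 9)(7 17))^(-1) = (0 15 2 12)(3 9 5)(7 17)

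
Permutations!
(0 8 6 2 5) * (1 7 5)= (0 8 6 2 1 7 5)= [8, 7, 1, 3, 4, 0, 2, 5, 6]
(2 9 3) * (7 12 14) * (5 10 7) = (2 9 3)(5 10 7 12 14) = [0, 1, 9, 2, 4, 10, 6, 12, 8, 3, 7, 11, 14, 13, 5]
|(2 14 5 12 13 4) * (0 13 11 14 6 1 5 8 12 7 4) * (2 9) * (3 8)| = |(0 13)(1 5 7 4 9 2 6)(3 8 12 11 14)| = 70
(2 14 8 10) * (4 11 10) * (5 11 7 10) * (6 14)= (2 6 14 8 4 7 10)(5 11)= [0, 1, 6, 3, 7, 11, 14, 10, 4, 9, 2, 5, 12, 13, 8]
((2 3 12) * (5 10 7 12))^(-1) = ((2 3 5 10 7 12))^(-1) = (2 12 7 10 5 3)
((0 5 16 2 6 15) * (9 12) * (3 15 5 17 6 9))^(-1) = ((0 17 6 5 16 2 9 12 3 15))^(-1) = (0 15 3 12 9 2 16 5 6 17)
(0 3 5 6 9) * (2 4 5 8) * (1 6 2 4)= (0 3 8 4 5 2 1 6 9)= [3, 6, 1, 8, 5, 2, 9, 7, 4, 0]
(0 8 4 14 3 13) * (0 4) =(0 8)(3 13 4 14) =[8, 1, 2, 13, 14, 5, 6, 7, 0, 9, 10, 11, 12, 4, 3]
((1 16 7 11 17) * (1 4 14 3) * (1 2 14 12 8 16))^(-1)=((2 14 3)(4 12 8 16 7 11 17))^(-1)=(2 3 14)(4 17 11 7 16 8 12)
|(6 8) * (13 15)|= 2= |(6 8)(13 15)|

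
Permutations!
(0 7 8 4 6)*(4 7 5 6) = (0 5 6)(7 8) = [5, 1, 2, 3, 4, 6, 0, 8, 7]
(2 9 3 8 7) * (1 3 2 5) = [0, 3, 9, 8, 4, 1, 6, 5, 7, 2] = (1 3 8 7 5)(2 9)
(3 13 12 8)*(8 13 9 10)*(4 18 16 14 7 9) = (3 4 18 16 14 7 9 10 8)(12 13) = [0, 1, 2, 4, 18, 5, 6, 9, 3, 10, 8, 11, 13, 12, 7, 15, 14, 17, 16]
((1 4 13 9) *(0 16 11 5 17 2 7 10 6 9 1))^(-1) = ((0 16 11 5 17 2 7 10 6 9)(1 4 13))^(-1) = (0 9 6 10 7 2 17 5 11 16)(1 13 4)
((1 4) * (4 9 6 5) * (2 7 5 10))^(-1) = ((1 9 6 10 2 7 5 4))^(-1) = (1 4 5 7 2 10 6 9)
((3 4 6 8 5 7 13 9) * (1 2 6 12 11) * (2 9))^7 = (1 9 3 4 12 11)(2 6 8 5 7 13)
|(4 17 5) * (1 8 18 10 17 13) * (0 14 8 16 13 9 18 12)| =12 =|(0 14 8 12)(1 16 13)(4 9 18 10 17 5)|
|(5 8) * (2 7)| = |(2 7)(5 8)| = 2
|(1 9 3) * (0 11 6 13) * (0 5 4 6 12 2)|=|(0 11 12 2)(1 9 3)(4 6 13 5)|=12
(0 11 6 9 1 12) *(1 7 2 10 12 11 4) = (0 4 1 11 6 9 7 2 10 12) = [4, 11, 10, 3, 1, 5, 9, 2, 8, 7, 12, 6, 0]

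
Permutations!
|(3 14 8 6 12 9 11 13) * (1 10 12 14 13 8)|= |(1 10 12 9 11 8 6 14)(3 13)|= 8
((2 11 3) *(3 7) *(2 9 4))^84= ((2 11 7 3 9 4))^84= (11)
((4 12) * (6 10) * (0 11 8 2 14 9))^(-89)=(0 11 8 2 14 9)(4 12)(6 10)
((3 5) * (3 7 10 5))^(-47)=((5 7 10))^(-47)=(5 7 10)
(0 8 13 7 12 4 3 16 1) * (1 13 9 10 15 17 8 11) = [11, 0, 2, 16, 3, 5, 6, 12, 9, 10, 15, 1, 4, 7, 14, 17, 13, 8] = (0 11 1)(3 16 13 7 12 4)(8 9 10 15 17)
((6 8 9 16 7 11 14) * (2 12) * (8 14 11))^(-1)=(2 12)(6 14)(7 16 9 8)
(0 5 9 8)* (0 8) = (0 5 9) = [5, 1, 2, 3, 4, 9, 6, 7, 8, 0]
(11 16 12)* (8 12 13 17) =(8 12 11 16 13 17) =[0, 1, 2, 3, 4, 5, 6, 7, 12, 9, 10, 16, 11, 17, 14, 15, 13, 8]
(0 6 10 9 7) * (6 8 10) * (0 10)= (0 8)(7 10 9)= [8, 1, 2, 3, 4, 5, 6, 10, 0, 7, 9]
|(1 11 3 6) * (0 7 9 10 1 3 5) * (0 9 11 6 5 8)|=12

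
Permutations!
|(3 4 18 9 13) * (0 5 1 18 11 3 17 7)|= 24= |(0 5 1 18 9 13 17 7)(3 4 11)|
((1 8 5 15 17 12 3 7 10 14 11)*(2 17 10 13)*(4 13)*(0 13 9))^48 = (0 17 7)(1 11 14 10 15 5 8)(2 3 9)(4 13 12)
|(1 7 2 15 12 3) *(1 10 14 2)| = |(1 7)(2 15 12 3 10 14)| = 6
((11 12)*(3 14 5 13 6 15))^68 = (3 5 6)(13 15 14)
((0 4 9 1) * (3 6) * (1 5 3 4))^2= (3 4 5 6 9)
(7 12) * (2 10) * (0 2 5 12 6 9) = (0 2 10 5 12 7 6 9) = [2, 1, 10, 3, 4, 12, 9, 6, 8, 0, 5, 11, 7]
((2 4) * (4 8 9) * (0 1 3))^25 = ((0 1 3)(2 8 9 4))^25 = (0 1 3)(2 8 9 4)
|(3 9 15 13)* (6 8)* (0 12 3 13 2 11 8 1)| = |(0 12 3 9 15 2 11 8 6 1)| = 10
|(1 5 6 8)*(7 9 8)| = 6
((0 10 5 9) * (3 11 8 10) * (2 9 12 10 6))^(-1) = (0 9 2 6 8 11 3)(5 10 12)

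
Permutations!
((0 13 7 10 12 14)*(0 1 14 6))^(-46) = (14)(0 7 12)(6 13 10)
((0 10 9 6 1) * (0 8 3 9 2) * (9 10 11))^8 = (0 2 10 3 8 1 6 9 11)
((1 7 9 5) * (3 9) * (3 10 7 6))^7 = ((1 6 3 9 5)(7 10))^7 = (1 3 5 6 9)(7 10)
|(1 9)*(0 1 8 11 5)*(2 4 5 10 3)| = |(0 1 9 8 11 10 3 2 4 5)| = 10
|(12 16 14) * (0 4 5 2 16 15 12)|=6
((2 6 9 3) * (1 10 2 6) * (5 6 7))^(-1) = (1 2 10)(3 9 6 5 7)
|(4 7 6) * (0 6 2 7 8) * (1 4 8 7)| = |(0 6 8)(1 4 7 2)| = 12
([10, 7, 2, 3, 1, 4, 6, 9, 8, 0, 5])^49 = (10)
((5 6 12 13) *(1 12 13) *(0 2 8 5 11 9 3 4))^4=(0 6 3 8 11)(2 13 4 5 9)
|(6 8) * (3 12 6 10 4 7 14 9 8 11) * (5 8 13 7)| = |(3 12 6 11)(4 5 8 10)(7 14 9 13)| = 4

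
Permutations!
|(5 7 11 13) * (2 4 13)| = |(2 4 13 5 7 11)| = 6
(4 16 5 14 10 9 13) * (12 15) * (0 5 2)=(0 5 14 10 9 13 4 16 2)(12 15)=[5, 1, 0, 3, 16, 14, 6, 7, 8, 13, 9, 11, 15, 4, 10, 12, 2]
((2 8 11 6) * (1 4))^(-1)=((1 4)(2 8 11 6))^(-1)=(1 4)(2 6 11 8)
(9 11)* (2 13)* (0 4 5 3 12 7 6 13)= (0 4 5 3 12 7 6 13 2)(9 11)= [4, 1, 0, 12, 5, 3, 13, 6, 8, 11, 10, 9, 7, 2]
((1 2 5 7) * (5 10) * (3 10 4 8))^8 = ((1 2 4 8 3 10 5 7))^8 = (10)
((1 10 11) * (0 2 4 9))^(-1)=(0 9 4 2)(1 11 10)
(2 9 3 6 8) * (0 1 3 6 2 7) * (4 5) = [1, 3, 9, 2, 5, 4, 8, 0, 7, 6] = (0 1 3 2 9 6 8 7)(4 5)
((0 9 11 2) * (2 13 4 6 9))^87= ((0 2)(4 6 9 11 13))^87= (0 2)(4 9 13 6 11)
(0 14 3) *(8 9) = (0 14 3)(8 9) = [14, 1, 2, 0, 4, 5, 6, 7, 9, 8, 10, 11, 12, 13, 3]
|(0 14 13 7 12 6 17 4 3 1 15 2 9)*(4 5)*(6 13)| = 33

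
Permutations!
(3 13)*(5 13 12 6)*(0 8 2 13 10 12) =(0 8 2 13 3)(5 10 12 6) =[8, 1, 13, 0, 4, 10, 5, 7, 2, 9, 12, 11, 6, 3]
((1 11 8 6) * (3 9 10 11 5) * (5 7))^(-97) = (1 5 9 11 6 7 3 10 8)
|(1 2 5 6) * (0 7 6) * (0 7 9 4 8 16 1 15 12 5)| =|(0 9 4 8 16 1 2)(5 7 6 15 12)| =35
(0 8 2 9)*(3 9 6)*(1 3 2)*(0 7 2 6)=[8, 3, 0, 9, 4, 5, 6, 2, 1, 7]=(0 8 1 3 9 7 2)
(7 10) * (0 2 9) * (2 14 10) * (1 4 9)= [14, 4, 1, 3, 9, 5, 6, 2, 8, 0, 7, 11, 12, 13, 10]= (0 14 10 7 2 1 4 9)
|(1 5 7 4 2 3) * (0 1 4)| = |(0 1 5 7)(2 3 4)| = 12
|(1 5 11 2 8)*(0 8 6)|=|(0 8 1 5 11 2 6)|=7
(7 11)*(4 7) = (4 7 11) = [0, 1, 2, 3, 7, 5, 6, 11, 8, 9, 10, 4]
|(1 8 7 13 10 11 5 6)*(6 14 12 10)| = |(1 8 7 13 6)(5 14 12 10 11)| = 5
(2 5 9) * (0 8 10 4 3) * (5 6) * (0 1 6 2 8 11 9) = [11, 6, 2, 1, 3, 0, 5, 7, 10, 8, 4, 9] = (0 11 9 8 10 4 3 1 6 5)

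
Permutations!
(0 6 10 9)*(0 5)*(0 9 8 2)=(0 6 10 8 2)(5 9)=[6, 1, 0, 3, 4, 9, 10, 7, 2, 5, 8]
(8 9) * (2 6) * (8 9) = (9)(2 6) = [0, 1, 6, 3, 4, 5, 2, 7, 8, 9]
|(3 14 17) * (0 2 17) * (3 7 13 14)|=6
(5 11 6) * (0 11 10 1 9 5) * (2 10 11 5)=[5, 9, 10, 3, 4, 11, 0, 7, 8, 2, 1, 6]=(0 5 11 6)(1 9 2 10)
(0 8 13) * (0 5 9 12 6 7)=(0 8 13 5 9 12 6 7)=[8, 1, 2, 3, 4, 9, 7, 0, 13, 12, 10, 11, 6, 5]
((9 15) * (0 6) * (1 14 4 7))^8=((0 6)(1 14 4 7)(9 15))^8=(15)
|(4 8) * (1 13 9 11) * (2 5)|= 4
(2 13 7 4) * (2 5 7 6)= (2 13 6)(4 5 7)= [0, 1, 13, 3, 5, 7, 2, 4, 8, 9, 10, 11, 12, 6]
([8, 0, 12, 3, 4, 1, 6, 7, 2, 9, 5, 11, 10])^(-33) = [2, 8, 10, 3, 4, 0, 6, 7, 12, 9, 1, 11, 5]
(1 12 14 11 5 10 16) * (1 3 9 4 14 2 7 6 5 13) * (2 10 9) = (1 12 10 16 3 2 7 6 5 9 4 14 11 13) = [0, 12, 7, 2, 14, 9, 5, 6, 8, 4, 16, 13, 10, 1, 11, 15, 3]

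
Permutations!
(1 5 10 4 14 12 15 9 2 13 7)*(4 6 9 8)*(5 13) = (1 13 7)(2 5 10 6 9)(4 14 12 15 8) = [0, 13, 5, 3, 14, 10, 9, 1, 4, 2, 6, 11, 15, 7, 12, 8]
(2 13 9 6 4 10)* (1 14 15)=(1 14 15)(2 13 9 6 4 10)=[0, 14, 13, 3, 10, 5, 4, 7, 8, 6, 2, 11, 12, 9, 15, 1]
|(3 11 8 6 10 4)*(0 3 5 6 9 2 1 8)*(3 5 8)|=|(0 5 6 10 4 8 9 2 1 3 11)|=11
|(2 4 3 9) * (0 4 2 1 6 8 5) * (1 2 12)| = |(0 4 3 9 2 12 1 6 8 5)| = 10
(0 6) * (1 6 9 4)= (0 9 4 1 6)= [9, 6, 2, 3, 1, 5, 0, 7, 8, 4]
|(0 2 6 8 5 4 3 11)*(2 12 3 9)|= 12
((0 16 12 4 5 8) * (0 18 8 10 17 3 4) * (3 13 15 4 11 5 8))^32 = ((0 16 12)(3 11 5 10 17 13 15 4 8 18))^32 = (0 12 16)(3 5 17 15 8)(4 18 11 10 13)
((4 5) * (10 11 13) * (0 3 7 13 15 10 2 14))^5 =((0 3 7 13 2 14)(4 5)(10 11 15))^5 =(0 14 2 13 7 3)(4 5)(10 15 11)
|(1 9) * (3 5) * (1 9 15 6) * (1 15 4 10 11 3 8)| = |(1 4 10 11 3 5 8)(6 15)| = 14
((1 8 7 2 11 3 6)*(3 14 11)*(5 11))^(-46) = (1 7 3)(2 6 8)(5 14 11)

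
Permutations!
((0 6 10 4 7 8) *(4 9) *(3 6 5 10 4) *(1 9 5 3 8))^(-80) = ((0 3 6 4 7 1 9 8)(5 10))^(-80) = (10)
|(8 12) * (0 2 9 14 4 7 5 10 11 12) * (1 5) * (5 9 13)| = |(0 2 13 5 10 11 12 8)(1 9 14 4 7)| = 40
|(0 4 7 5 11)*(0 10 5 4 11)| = 4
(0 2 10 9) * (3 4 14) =(0 2 10 9)(3 4 14) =[2, 1, 10, 4, 14, 5, 6, 7, 8, 0, 9, 11, 12, 13, 3]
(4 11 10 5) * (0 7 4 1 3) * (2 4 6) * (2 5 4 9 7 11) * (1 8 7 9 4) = [11, 3, 4, 0, 2, 8, 5, 6, 7, 9, 1, 10] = (0 11 10 1 3)(2 4)(5 8 7 6)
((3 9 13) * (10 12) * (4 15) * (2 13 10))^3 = ((2 13 3 9 10 12)(4 15))^3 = (2 9)(3 12)(4 15)(10 13)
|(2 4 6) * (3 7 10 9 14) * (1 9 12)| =|(1 9 14 3 7 10 12)(2 4 6)| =21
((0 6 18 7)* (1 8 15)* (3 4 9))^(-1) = (0 7 18 6)(1 15 8)(3 9 4)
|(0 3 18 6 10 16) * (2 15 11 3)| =|(0 2 15 11 3 18 6 10 16)| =9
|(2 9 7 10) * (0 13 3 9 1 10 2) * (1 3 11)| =|(0 13 11 1 10)(2 3 9 7)| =20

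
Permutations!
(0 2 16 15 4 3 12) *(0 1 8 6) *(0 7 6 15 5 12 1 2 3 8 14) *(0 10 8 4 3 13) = (0 13)(1 14 10 8 15 3)(2 16 5 12)(6 7) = [13, 14, 16, 1, 4, 12, 7, 6, 15, 9, 8, 11, 2, 0, 10, 3, 5]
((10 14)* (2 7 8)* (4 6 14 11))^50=(14)(2 8 7)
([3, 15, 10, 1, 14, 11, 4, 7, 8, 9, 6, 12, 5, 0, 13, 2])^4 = (0 2 14 1 6)(3 10 13 15 4)(5 11 12)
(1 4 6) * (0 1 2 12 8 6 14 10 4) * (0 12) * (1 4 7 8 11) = (0 4 14 10 7 8 6 2)(1 12 11) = [4, 12, 0, 3, 14, 5, 2, 8, 6, 9, 7, 1, 11, 13, 10]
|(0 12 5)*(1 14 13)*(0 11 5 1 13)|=4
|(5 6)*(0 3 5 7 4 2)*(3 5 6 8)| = 8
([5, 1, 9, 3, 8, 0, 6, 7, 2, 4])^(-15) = (0 5)(2 9 4 8)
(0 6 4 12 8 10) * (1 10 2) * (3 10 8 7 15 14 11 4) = (0 6 3 10)(1 8 2)(4 12 7 15 14 11) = [6, 8, 1, 10, 12, 5, 3, 15, 2, 9, 0, 4, 7, 13, 11, 14]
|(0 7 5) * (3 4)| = 6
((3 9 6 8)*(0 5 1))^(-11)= ((0 5 1)(3 9 6 8))^(-11)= (0 5 1)(3 9 6 8)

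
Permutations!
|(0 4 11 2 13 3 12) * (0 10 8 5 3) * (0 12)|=10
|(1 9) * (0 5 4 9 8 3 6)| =|(0 5 4 9 1 8 3 6)| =8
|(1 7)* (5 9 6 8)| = |(1 7)(5 9 6 8)| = 4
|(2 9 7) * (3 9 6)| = |(2 6 3 9 7)| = 5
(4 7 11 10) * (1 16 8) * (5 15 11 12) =(1 16 8)(4 7 12 5 15 11 10) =[0, 16, 2, 3, 7, 15, 6, 12, 1, 9, 4, 10, 5, 13, 14, 11, 8]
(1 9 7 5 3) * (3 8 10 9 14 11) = [0, 14, 2, 1, 4, 8, 6, 5, 10, 7, 9, 3, 12, 13, 11] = (1 14 11 3)(5 8 10 9 7)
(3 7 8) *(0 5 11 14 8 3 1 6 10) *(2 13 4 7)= [5, 6, 13, 2, 7, 11, 10, 3, 1, 9, 0, 14, 12, 4, 8]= (0 5 11 14 8 1 6 10)(2 13 4 7 3)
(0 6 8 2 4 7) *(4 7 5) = (0 6 8 2 7)(4 5) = [6, 1, 7, 3, 5, 4, 8, 0, 2]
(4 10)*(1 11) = [0, 11, 2, 3, 10, 5, 6, 7, 8, 9, 4, 1] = (1 11)(4 10)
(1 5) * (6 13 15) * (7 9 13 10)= [0, 5, 2, 3, 4, 1, 10, 9, 8, 13, 7, 11, 12, 15, 14, 6]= (1 5)(6 10 7 9 13 15)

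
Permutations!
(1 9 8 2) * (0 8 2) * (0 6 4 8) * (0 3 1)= (0 3 1 9 2)(4 8 6)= [3, 9, 0, 1, 8, 5, 4, 7, 6, 2]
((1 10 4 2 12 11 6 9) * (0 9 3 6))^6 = (0 12 4 1)(2 10 9 11)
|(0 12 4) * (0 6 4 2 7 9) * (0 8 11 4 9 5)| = 5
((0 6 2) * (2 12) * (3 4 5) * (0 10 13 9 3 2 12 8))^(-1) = (0 8 6)(2 5 4 3 9 13 10)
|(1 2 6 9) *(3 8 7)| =12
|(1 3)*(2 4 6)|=6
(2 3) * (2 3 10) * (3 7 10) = (2 3 7 10) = [0, 1, 3, 7, 4, 5, 6, 10, 8, 9, 2]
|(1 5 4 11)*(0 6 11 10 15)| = |(0 6 11 1 5 4 10 15)| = 8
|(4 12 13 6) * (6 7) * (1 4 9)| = 7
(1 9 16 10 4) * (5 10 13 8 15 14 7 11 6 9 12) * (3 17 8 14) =(1 12 5 10 4)(3 17 8 15)(6 9 16 13 14 7 11) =[0, 12, 2, 17, 1, 10, 9, 11, 15, 16, 4, 6, 5, 14, 7, 3, 13, 8]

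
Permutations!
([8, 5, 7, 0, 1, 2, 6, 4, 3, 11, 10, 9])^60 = (11)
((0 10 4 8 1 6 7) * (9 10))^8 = (10)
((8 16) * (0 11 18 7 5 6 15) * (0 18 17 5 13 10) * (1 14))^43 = (0 5 18 10 17 15 13 11 6 7)(1 14)(8 16) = ((0 11 17 5 6 15 18 7 13 10)(1 14)(8 16))^43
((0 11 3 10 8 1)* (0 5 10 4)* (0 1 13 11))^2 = (1 10 13 3)(4 5 8 11)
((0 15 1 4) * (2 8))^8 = ((0 15 1 4)(2 8))^8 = (15)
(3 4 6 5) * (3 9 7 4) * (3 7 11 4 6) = (3 7 6 5 9 11 4) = [0, 1, 2, 7, 3, 9, 5, 6, 8, 11, 10, 4]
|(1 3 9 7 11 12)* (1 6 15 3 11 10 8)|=10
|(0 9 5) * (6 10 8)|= |(0 9 5)(6 10 8)|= 3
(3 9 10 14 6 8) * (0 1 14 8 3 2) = (0 1 14 6 3 9 10 8 2) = [1, 14, 0, 9, 4, 5, 3, 7, 2, 10, 8, 11, 12, 13, 6]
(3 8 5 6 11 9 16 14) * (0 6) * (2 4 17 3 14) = [6, 1, 4, 8, 17, 0, 11, 7, 5, 16, 10, 9, 12, 13, 14, 15, 2, 3] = (0 6 11 9 16 2 4 17 3 8 5)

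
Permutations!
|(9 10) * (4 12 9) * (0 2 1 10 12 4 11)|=10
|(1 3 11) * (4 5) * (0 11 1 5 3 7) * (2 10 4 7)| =|(0 11 5 7)(1 2 10 4 3)| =20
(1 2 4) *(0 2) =[2, 0, 4, 3, 1] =(0 2 4 1)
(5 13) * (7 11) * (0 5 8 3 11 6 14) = (0 5 13 8 3 11 7 6 14) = [5, 1, 2, 11, 4, 13, 14, 6, 3, 9, 10, 7, 12, 8, 0]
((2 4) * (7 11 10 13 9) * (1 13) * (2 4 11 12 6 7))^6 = (13)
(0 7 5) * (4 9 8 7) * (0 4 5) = (0 5 4 9 8 7) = [5, 1, 2, 3, 9, 4, 6, 0, 7, 8]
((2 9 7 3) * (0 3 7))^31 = ((0 3 2 9))^31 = (0 9 2 3)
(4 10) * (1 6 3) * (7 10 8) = (1 6 3)(4 8 7 10) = [0, 6, 2, 1, 8, 5, 3, 10, 7, 9, 4]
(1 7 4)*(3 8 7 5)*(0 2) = [2, 5, 0, 8, 1, 3, 6, 4, 7] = (0 2)(1 5 3 8 7 4)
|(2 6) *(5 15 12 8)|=4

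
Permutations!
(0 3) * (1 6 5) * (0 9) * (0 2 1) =(0 3 9 2 1 6 5) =[3, 6, 1, 9, 4, 0, 5, 7, 8, 2]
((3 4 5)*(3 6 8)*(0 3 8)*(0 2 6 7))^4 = ((8)(0 3 4 5 7)(2 6))^4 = (8)(0 7 5 4 3)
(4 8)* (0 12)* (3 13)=[12, 1, 2, 13, 8, 5, 6, 7, 4, 9, 10, 11, 0, 3]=(0 12)(3 13)(4 8)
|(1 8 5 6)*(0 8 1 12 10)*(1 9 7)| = |(0 8 5 6 12 10)(1 9 7)| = 6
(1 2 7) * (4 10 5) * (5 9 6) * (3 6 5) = (1 2 7)(3 6)(4 10 9 5) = [0, 2, 7, 6, 10, 4, 3, 1, 8, 5, 9]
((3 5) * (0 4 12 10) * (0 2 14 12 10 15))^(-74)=(0 2 15 10 12 4 14)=((0 4 10 2 14 12 15)(3 5))^(-74)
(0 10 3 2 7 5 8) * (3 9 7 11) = (0 10 9 7 5 8)(2 11 3) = [10, 1, 11, 2, 4, 8, 6, 5, 0, 7, 9, 3]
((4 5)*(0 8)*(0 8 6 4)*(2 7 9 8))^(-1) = (0 5 4 6)(2 8 9 7)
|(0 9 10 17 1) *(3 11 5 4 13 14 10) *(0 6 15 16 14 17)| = 14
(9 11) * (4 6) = (4 6)(9 11) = [0, 1, 2, 3, 6, 5, 4, 7, 8, 11, 10, 9]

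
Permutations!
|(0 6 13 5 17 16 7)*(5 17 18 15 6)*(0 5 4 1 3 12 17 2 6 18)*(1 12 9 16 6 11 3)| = 26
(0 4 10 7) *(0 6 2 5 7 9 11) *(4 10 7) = [10, 1, 5, 3, 7, 4, 2, 6, 8, 11, 9, 0] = (0 10 9 11)(2 5 4 7 6)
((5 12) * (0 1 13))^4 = (0 1 13)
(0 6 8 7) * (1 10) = [6, 10, 2, 3, 4, 5, 8, 0, 7, 9, 1] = (0 6 8 7)(1 10)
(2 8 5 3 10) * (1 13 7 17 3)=[0, 13, 8, 10, 4, 1, 6, 17, 5, 9, 2, 11, 12, 7, 14, 15, 16, 3]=(1 13 7 17 3 10 2 8 5)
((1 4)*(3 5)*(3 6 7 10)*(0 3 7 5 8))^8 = ((0 3 8)(1 4)(5 6)(7 10))^8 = (10)(0 8 3)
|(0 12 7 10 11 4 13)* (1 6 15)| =21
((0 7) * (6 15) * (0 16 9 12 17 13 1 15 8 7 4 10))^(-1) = ((0 4 10)(1 15 6 8 7 16 9 12 17 13))^(-1) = (0 10 4)(1 13 17 12 9 16 7 8 6 15)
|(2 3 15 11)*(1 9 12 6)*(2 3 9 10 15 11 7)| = 8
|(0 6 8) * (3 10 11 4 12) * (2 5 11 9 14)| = 9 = |(0 6 8)(2 5 11 4 12 3 10 9 14)|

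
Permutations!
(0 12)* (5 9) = [12, 1, 2, 3, 4, 9, 6, 7, 8, 5, 10, 11, 0] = (0 12)(5 9)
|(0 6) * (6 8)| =3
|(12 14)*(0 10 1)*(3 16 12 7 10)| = |(0 3 16 12 14 7 10 1)| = 8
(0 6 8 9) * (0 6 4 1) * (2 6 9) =(9)(0 4 1)(2 6 8) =[4, 0, 6, 3, 1, 5, 8, 7, 2, 9]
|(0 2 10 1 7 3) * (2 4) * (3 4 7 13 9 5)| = 10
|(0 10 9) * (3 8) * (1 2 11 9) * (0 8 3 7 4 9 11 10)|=|(11)(1 2 10)(4 9 8 7)|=12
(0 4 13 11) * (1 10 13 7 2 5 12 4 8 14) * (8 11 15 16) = (0 11)(1 10 13 15 16 8 14)(2 5 12 4 7) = [11, 10, 5, 3, 7, 12, 6, 2, 14, 9, 13, 0, 4, 15, 1, 16, 8]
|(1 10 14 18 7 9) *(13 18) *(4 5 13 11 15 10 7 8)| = |(1 7 9)(4 5 13 18 8)(10 14 11 15)| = 60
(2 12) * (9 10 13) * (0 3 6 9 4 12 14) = (0 3 6 9 10 13 4 12 2 14) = [3, 1, 14, 6, 12, 5, 9, 7, 8, 10, 13, 11, 2, 4, 0]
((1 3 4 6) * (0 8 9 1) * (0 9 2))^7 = ((0 8 2)(1 3 4 6 9))^7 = (0 8 2)(1 4 9 3 6)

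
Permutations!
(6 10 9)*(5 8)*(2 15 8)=[0, 1, 15, 3, 4, 2, 10, 7, 5, 6, 9, 11, 12, 13, 14, 8]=(2 15 8 5)(6 10 9)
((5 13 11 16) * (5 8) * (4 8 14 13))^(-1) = (4 5 8)(11 13 14 16)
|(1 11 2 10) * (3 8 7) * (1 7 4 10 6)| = |(1 11 2 6)(3 8 4 10 7)| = 20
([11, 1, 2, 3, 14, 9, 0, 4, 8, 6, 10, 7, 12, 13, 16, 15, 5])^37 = (0 11 7 4 14 16 5 9 6)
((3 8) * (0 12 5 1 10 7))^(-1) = (0 7 10 1 5 12)(3 8)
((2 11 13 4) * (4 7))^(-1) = (2 4 7 13 11)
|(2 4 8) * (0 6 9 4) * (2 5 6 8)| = 7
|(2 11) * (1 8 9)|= 6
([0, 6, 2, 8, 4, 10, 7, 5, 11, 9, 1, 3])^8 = (1 5 6 10 7)(3 11 8)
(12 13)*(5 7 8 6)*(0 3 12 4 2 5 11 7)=[3, 1, 5, 12, 2, 0, 11, 8, 6, 9, 10, 7, 13, 4]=(0 3 12 13 4 2 5)(6 11 7 8)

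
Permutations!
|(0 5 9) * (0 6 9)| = 2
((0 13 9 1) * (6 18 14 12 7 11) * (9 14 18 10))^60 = (18)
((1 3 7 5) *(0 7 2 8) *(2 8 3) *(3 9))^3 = ((0 7 5 1 2 9 3 8))^3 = (0 1 3 7 2 8 5 9)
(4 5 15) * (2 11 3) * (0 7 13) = (0 7 13)(2 11 3)(4 5 15) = [7, 1, 11, 2, 5, 15, 6, 13, 8, 9, 10, 3, 12, 0, 14, 4]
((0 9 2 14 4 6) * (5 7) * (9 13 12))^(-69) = ((0 13 12 9 2 14 4 6)(5 7))^(-69) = (0 9 4 13 2 6 12 14)(5 7)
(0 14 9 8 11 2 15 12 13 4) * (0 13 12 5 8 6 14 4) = [4, 1, 15, 3, 13, 8, 14, 7, 11, 6, 10, 2, 12, 0, 9, 5] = (0 4 13)(2 15 5 8 11)(6 14 9)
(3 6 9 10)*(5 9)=(3 6 5 9 10)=[0, 1, 2, 6, 4, 9, 5, 7, 8, 10, 3]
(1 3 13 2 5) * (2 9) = [0, 3, 5, 13, 4, 1, 6, 7, 8, 2, 10, 11, 12, 9] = (1 3 13 9 2 5)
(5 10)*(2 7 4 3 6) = (2 7 4 3 6)(5 10) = [0, 1, 7, 6, 3, 10, 2, 4, 8, 9, 5]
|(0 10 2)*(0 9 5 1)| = 6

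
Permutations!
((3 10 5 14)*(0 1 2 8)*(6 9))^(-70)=(0 2)(1 8)(3 5)(10 14)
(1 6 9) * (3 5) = (1 6 9)(3 5) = [0, 6, 2, 5, 4, 3, 9, 7, 8, 1]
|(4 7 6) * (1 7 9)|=|(1 7 6 4 9)|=5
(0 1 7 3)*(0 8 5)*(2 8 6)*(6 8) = (0 1 7 3 8 5)(2 6) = [1, 7, 6, 8, 4, 0, 2, 3, 5]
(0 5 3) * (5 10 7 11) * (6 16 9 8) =(0 10 7 11 5 3)(6 16 9 8) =[10, 1, 2, 0, 4, 3, 16, 11, 6, 8, 7, 5, 12, 13, 14, 15, 9]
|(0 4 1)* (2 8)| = 6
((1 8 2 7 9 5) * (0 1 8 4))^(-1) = ((0 1 4)(2 7 9 5 8))^(-1) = (0 4 1)(2 8 5 9 7)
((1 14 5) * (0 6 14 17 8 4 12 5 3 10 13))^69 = ((0 6 14 3 10 13)(1 17 8 4 12 5))^69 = (0 3)(1 4)(5 8)(6 10)(12 17)(13 14)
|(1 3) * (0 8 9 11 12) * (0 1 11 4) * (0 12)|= |(0 8 9 4 12 1 3 11)|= 8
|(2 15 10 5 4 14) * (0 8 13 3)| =12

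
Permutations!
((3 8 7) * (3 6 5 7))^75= (3 8)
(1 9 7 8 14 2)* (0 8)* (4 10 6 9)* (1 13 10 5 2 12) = (0 8 14 12 1 4 5 2 13 10 6 9 7) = [8, 4, 13, 3, 5, 2, 9, 0, 14, 7, 6, 11, 1, 10, 12]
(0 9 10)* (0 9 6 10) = (0 6 10 9) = [6, 1, 2, 3, 4, 5, 10, 7, 8, 0, 9]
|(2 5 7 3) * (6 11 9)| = 12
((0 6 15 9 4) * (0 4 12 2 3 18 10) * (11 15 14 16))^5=((0 6 14 16 11 15 9 12 2 3 18 10))^5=(0 15 18 16 2 6 9 10 11 3 14 12)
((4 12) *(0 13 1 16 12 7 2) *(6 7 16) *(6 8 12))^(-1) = ((0 13 1 8 12 4 16 6 7 2))^(-1) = (0 2 7 6 16 4 12 8 1 13)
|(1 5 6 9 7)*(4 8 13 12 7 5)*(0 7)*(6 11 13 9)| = |(0 7 1 4 8 9 5 11 13 12)| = 10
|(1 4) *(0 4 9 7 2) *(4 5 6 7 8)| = 20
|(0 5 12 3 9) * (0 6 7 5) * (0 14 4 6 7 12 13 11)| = |(0 14 4 6 12 3 9 7 5 13 11)| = 11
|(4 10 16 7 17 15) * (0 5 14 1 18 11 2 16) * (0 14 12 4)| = 14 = |(0 5 12 4 10 14 1 18 11 2 16 7 17 15)|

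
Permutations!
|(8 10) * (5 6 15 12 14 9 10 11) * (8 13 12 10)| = 10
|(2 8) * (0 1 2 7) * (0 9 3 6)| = 8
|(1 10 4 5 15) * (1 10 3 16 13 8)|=20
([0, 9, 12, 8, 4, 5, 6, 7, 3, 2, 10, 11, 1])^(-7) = (1 9 2 12)(3 8)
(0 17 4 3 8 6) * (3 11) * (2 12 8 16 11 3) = (0 17 4 3 16 11 2 12 8 6) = [17, 1, 12, 16, 3, 5, 0, 7, 6, 9, 10, 2, 8, 13, 14, 15, 11, 4]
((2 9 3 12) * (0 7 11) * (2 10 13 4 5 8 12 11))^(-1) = (0 11 3 9 2 7)(4 13 10 12 8 5)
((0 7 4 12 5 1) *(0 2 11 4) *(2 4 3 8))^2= (1 12)(2 3)(4 5)(8 11)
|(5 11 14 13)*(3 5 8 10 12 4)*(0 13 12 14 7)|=11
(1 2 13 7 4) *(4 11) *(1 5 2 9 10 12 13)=(1 9 10 12 13 7 11 4 5 2)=[0, 9, 1, 3, 5, 2, 6, 11, 8, 10, 12, 4, 13, 7]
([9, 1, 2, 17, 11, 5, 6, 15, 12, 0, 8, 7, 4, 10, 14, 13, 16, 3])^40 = (17)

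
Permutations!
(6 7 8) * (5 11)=(5 11)(6 7 8)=[0, 1, 2, 3, 4, 11, 7, 8, 6, 9, 10, 5]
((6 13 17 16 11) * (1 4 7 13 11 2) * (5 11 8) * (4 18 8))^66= (1 4)(2 6)(5 17)(7 18)(8 13)(11 16)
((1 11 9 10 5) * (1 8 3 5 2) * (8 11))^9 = ((1 8 3 5 11 9 10 2))^9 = (1 8 3 5 11 9 10 2)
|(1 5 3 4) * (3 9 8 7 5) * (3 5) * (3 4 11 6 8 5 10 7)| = 4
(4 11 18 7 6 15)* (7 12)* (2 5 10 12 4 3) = (2 5 10 12 7 6 15 3)(4 11 18) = [0, 1, 5, 2, 11, 10, 15, 6, 8, 9, 12, 18, 7, 13, 14, 3, 16, 17, 4]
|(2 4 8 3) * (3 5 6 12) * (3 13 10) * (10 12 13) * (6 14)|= 10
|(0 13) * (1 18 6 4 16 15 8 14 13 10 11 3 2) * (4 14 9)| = 10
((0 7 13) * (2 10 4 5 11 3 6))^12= ((0 7 13)(2 10 4 5 11 3 6))^12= (13)(2 3 5 10 6 11 4)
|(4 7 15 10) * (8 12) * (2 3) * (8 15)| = 6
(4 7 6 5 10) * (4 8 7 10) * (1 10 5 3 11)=(1 10 8 7 6 3 11)(4 5)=[0, 10, 2, 11, 5, 4, 3, 6, 7, 9, 8, 1]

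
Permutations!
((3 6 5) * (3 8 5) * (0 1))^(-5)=(0 1)(3 6)(5 8)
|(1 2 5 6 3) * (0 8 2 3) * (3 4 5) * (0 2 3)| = 8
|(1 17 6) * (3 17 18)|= |(1 18 3 17 6)|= 5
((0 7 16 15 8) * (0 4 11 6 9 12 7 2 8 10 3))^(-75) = (0 4 9 16 3 8 6 7 10 2 11 12 15)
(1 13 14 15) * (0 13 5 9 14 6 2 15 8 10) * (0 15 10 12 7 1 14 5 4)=(0 13 6 2 10 15 14 8 12 7 1 4)(5 9)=[13, 4, 10, 3, 0, 9, 2, 1, 12, 5, 15, 11, 7, 6, 8, 14]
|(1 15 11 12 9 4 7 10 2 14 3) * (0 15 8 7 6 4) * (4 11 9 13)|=|(0 15 9)(1 8 7 10 2 14 3)(4 6 11 12 13)|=105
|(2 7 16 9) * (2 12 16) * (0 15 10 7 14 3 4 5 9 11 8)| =|(0 15 10 7 2 14 3 4 5 9 12 16 11 8)| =14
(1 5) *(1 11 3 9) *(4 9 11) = (1 5 4 9)(3 11) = [0, 5, 2, 11, 9, 4, 6, 7, 8, 1, 10, 3]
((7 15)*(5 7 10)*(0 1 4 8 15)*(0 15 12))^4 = (15)(0 12 8 4 1)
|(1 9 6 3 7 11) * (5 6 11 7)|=3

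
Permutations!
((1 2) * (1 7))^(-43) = ((1 2 7))^(-43) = (1 7 2)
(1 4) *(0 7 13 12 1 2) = (0 7 13 12 1 4 2) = [7, 4, 0, 3, 2, 5, 6, 13, 8, 9, 10, 11, 1, 12]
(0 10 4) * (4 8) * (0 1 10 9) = [9, 10, 2, 3, 1, 5, 6, 7, 4, 0, 8] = (0 9)(1 10 8 4)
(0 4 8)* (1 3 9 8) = (0 4 1 3 9 8) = [4, 3, 2, 9, 1, 5, 6, 7, 0, 8]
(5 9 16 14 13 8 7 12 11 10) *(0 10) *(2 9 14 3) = (0 10 5 14 13 8 7 12 11)(2 9 16 3) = [10, 1, 9, 2, 4, 14, 6, 12, 7, 16, 5, 0, 11, 8, 13, 15, 3]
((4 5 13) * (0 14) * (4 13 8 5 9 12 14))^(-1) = (0 14 12 9 4)(5 8)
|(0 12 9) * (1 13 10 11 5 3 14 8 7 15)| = 30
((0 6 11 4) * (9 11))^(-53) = ((0 6 9 11 4))^(-53) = (0 9 4 6 11)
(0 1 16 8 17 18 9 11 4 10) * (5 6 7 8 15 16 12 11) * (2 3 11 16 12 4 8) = (0 1 4 10)(2 3 11 8 17 18 9 5 6 7)(12 16 15) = [1, 4, 3, 11, 10, 6, 7, 2, 17, 5, 0, 8, 16, 13, 14, 12, 15, 18, 9]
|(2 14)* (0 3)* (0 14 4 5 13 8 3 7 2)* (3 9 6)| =11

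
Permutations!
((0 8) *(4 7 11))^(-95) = ((0 8)(4 7 11))^(-95) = (0 8)(4 7 11)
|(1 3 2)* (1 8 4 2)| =|(1 3)(2 8 4)| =6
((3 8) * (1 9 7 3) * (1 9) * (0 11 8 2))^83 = (0 2 3 7 9 8 11)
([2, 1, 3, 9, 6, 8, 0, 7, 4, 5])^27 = [9, 1, 5, 8, 2, 6, 3, 7, 0, 4]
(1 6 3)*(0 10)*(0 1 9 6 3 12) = (0 10 1 3 9 6 12) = [10, 3, 2, 9, 4, 5, 12, 7, 8, 6, 1, 11, 0]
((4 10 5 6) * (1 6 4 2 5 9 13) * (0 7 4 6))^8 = (0 7 4 10 9 13 1)(2 6 5)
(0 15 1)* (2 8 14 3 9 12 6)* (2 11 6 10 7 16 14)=(0 15 1)(2 8)(3 9 12 10 7 16 14)(6 11)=[15, 0, 8, 9, 4, 5, 11, 16, 2, 12, 7, 6, 10, 13, 3, 1, 14]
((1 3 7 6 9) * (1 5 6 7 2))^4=(1 3 2)(5 6 9)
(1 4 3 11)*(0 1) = (0 1 4 3 11) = [1, 4, 2, 11, 3, 5, 6, 7, 8, 9, 10, 0]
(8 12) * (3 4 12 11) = [0, 1, 2, 4, 12, 5, 6, 7, 11, 9, 10, 3, 8] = (3 4 12 8 11)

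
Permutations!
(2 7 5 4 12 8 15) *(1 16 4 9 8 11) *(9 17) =[0, 16, 7, 3, 12, 17, 6, 5, 15, 8, 10, 1, 11, 13, 14, 2, 4, 9] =(1 16 4 12 11)(2 7 5 17 9 8 15)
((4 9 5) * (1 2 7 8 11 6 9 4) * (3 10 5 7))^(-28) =(1 3 5 2 10)(6 7 11 9 8)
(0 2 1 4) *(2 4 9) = (0 4)(1 9 2) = [4, 9, 1, 3, 0, 5, 6, 7, 8, 2]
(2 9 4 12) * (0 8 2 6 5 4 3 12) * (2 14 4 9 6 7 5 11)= (0 8 14 4)(2 6 11)(3 12 7 5 9)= [8, 1, 6, 12, 0, 9, 11, 5, 14, 3, 10, 2, 7, 13, 4]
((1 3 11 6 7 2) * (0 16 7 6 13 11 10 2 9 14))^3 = ((0 16 7 9 14)(1 3 10 2)(11 13))^3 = (0 9 16 14 7)(1 2 10 3)(11 13)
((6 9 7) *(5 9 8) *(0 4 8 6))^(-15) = (0 5)(4 9)(7 8)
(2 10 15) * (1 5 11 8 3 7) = [0, 5, 10, 7, 4, 11, 6, 1, 3, 9, 15, 8, 12, 13, 14, 2] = (1 5 11 8 3 7)(2 10 15)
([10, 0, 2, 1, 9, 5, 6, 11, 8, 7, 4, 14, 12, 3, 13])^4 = [7, 9, 2, 4, 14, 5, 6, 3, 8, 13, 11, 1, 12, 10, 0]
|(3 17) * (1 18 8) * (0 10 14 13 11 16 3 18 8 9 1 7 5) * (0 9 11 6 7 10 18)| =18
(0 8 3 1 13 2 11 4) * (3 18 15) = (0 8 18 15 3 1 13 2 11 4) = [8, 13, 11, 1, 0, 5, 6, 7, 18, 9, 10, 4, 12, 2, 14, 3, 16, 17, 15]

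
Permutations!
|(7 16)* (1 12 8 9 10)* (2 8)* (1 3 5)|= 8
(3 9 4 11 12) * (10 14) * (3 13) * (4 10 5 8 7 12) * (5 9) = [0, 1, 2, 5, 11, 8, 6, 12, 7, 10, 14, 4, 13, 3, 9] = (3 5 8 7 12 13)(4 11)(9 10 14)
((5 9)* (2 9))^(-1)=((2 9 5))^(-1)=(2 5 9)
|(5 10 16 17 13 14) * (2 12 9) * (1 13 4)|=24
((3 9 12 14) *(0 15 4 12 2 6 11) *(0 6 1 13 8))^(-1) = (0 8 13 1 2 9 3 14 12 4 15)(6 11)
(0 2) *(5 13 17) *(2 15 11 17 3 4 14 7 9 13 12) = [15, 1, 0, 4, 14, 12, 6, 9, 8, 13, 10, 17, 2, 3, 7, 11, 16, 5] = (0 15 11 17 5 12 2)(3 4 14 7 9 13)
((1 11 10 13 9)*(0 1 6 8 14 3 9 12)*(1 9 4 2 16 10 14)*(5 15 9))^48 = ((0 5 15 9 6 8 1 11 14 3 4 2 16 10 13 12))^48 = (16)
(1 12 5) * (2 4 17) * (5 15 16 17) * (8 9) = (1 12 15 16 17 2 4 5)(8 9) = [0, 12, 4, 3, 5, 1, 6, 7, 9, 8, 10, 11, 15, 13, 14, 16, 17, 2]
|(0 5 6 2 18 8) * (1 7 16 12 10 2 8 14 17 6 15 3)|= 15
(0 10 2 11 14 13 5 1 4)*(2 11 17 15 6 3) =(0 10 11 14 13 5 1 4)(2 17 15 6 3) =[10, 4, 17, 2, 0, 1, 3, 7, 8, 9, 11, 14, 12, 5, 13, 6, 16, 15]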